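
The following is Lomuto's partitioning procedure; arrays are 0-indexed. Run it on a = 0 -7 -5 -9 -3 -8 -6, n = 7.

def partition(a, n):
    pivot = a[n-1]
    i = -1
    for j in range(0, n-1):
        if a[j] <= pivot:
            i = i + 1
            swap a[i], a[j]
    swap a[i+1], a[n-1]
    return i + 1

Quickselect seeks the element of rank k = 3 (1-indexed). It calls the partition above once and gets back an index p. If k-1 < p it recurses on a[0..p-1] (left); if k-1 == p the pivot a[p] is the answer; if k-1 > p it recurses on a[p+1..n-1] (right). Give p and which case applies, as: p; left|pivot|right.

3; left

pivot=-6, i=-1
j=0: 0>-6, skip
j=1: -7≤-6, i=0, swap(0,1) ⇒ -7 0 -5 -9 -3 -8 -6
j=2: -5>-6, skip
j=3: -9≤-6, i=1, swap(1,3) ⇒ -7 -9 -5 0 -3 -8 -6
j=4: -3>-6, skip
j=5: -8≤-6, i=2, swap(2,5) ⇒ -7 -9 -8 0 -3 -5 -6
swap(3,6) ⇒ -7 -9 -8 -6 -3 -5 0; return 3
p = 3; k-1 = 2 < 3 ⇒ left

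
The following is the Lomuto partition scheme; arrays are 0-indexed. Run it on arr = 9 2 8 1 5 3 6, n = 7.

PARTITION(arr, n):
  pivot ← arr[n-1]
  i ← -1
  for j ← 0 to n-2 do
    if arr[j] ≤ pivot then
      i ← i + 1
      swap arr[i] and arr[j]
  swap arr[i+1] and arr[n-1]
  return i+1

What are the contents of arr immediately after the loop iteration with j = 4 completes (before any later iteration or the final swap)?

pivot=6, i=-1
j=0: 9>6, skip
j=1: 2≤6, i=0, swap(0,1) ⇒ 2 9 8 1 5 3 6
j=2: 8>6, skip
j=3: 1≤6, i=1, swap(1,3) ⇒ 2 1 8 9 5 3 6
j=4: 5≤6, i=2, swap(2,4) ⇒ 2 1 5 9 8 3 6
(after j=4) arr = 2 1 5 9 8 3 6

2 1 5 9 8 3 6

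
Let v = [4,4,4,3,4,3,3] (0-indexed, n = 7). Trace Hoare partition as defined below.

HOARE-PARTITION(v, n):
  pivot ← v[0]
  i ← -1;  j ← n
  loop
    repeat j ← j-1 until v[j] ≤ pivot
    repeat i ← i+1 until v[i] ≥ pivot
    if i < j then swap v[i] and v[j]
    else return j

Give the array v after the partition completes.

[3,3,4,3,4,4,4]

pivot = v[0] = 4; i = -1, j = 7
j→6 (v[6]=3≤4), i→0 (v[0]=4≥4); i<j, swap → [3,4,4,3,4,3,4]
j→5 (v[5]=3≤4), i→1 (v[1]=4≥4); i<j, swap → [3,3,4,3,4,4,4]
j→4 (v[4]=4≤4), i→2 (v[2]=4≥4); i<j, swap → [3,3,4,3,4,4,4]
j→3, i→4; i≥j, return j=3. v = [3,3,4,3,4,4,4]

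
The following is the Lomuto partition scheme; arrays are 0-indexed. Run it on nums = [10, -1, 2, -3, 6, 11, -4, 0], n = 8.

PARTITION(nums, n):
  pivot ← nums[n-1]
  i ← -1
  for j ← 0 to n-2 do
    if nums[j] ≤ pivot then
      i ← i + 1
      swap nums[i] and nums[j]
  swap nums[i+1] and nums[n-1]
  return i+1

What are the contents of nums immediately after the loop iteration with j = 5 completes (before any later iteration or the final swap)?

pivot = nums[7] = 0; i = -1
j=0: nums[0]=10 > 0 → no swap
j=1: nums[1]=-1 ≤ 0 → i=0, swap nums[0],nums[1] → [-1, 10, 2, -3, 6, 11, -4, 0]
j=2: nums[2]=2 > 0 → no swap
j=3: nums[3]=-3 ≤ 0 → i=1, swap nums[1],nums[3] → [-1, -3, 2, 10, 6, 11, -4, 0]
j=4: nums[4]=6 > 0 → no swap
j=5: nums[5]=11 > 0 → no swap
(after j=5) nums = [-1, -3, 2, 10, 6, 11, -4, 0]

[-1, -3, 2, 10, 6, 11, -4, 0]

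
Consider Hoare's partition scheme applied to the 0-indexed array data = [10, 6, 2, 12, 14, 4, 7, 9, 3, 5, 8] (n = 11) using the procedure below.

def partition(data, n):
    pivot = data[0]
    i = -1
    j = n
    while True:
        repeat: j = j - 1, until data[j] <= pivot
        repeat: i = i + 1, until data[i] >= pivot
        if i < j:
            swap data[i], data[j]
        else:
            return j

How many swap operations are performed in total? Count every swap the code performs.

pivot=10
j stops at 10 (8), i stops at 0 (10); swap ⇒ [8, 6, 2, 12, 14, 4, 7, 9, 3, 5, 10]
j stops at 9 (5), i stops at 3 (12); swap ⇒ [8, 6, 2, 5, 14, 4, 7, 9, 3, 12, 10]
j stops at 8 (3), i stops at 4 (14); swap ⇒ [8, 6, 2, 5, 3, 4, 7, 9, 14, 12, 10]
j stops at 7, i stops at 8; i≥j ⇒ return 7. data=[8, 6, 2, 5, 3, 4, 7, 9, 14, 12, 10]

3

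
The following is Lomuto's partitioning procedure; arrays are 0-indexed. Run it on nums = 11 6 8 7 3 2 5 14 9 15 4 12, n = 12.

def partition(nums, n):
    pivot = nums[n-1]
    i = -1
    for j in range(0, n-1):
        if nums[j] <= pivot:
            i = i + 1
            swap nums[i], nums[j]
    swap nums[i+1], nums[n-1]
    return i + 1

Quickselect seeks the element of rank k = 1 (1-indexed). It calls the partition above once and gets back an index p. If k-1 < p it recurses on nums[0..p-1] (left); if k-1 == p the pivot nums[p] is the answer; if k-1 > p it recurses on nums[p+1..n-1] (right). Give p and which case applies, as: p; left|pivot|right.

pivot=12, i=-1
j=0: 11≤12, i=0, swap(0,0) ⇒ 11 6 8 7 3 2 5 14 9 15 4 12
j=1: 6≤12, i=1, swap(1,1) ⇒ 11 6 8 7 3 2 5 14 9 15 4 12
j=2: 8≤12, i=2, swap(2,2) ⇒ 11 6 8 7 3 2 5 14 9 15 4 12
j=3: 7≤12, i=3, swap(3,3) ⇒ 11 6 8 7 3 2 5 14 9 15 4 12
j=4: 3≤12, i=4, swap(4,4) ⇒ 11 6 8 7 3 2 5 14 9 15 4 12
j=5: 2≤12, i=5, swap(5,5) ⇒ 11 6 8 7 3 2 5 14 9 15 4 12
j=6: 5≤12, i=6, swap(6,6) ⇒ 11 6 8 7 3 2 5 14 9 15 4 12
j=7: 14>12, skip
j=8: 9≤12, i=7, swap(7,8) ⇒ 11 6 8 7 3 2 5 9 14 15 4 12
j=9: 15>12, skip
j=10: 4≤12, i=8, swap(8,10) ⇒ 11 6 8 7 3 2 5 9 4 15 14 12
swap(9,11) ⇒ 11 6 8 7 3 2 5 9 4 12 14 15; return 9
p = 9; k-1 = 0 < 9 ⇒ left

9; left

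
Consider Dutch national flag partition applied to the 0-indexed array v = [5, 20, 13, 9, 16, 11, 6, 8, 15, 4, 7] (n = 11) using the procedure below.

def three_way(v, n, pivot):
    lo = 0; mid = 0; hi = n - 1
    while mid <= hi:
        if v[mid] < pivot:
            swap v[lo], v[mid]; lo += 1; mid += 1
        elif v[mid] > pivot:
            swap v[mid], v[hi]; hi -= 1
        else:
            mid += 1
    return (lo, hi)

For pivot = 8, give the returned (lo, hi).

lo=0 mid=0 hi=10
5<8: swap(0,0), lo=1 mid=1 ⇒ [5, 20, 13, 9, 16, 11, 6, 8, 15, 4, 7]
20>8: swap(1,10), hi=9 ⇒ [5, 7, 13, 9, 16, 11, 6, 8, 15, 4, 20]
7<8: swap(1,1), lo=2 mid=2 ⇒ [5, 7, 13, 9, 16, 11, 6, 8, 15, 4, 20]
13>8: swap(2,9), hi=8 ⇒ [5, 7, 4, 9, 16, 11, 6, 8, 15, 13, 20]
4<8: swap(2,2), lo=3 mid=3 ⇒ [5, 7, 4, 9, 16, 11, 6, 8, 15, 13, 20]
9>8: swap(3,8), hi=7 ⇒ [5, 7, 4, 15, 16, 11, 6, 8, 9, 13, 20]
15>8: swap(3,7), hi=6 ⇒ [5, 7, 4, 8, 16, 11, 6, 15, 9, 13, 20]
8=8: mid=4
16>8: swap(4,6), hi=5 ⇒ [5, 7, 4, 8, 6, 11, 16, 15, 9, 13, 20]
6<8: swap(3,4), lo=4 mid=5 ⇒ [5, 7, 4, 6, 8, 11, 16, 15, 9, 13, 20]
11>8: swap(5,5), hi=4 ⇒ [5, 7, 4, 6, 8, 11, 16, 15, 9, 13, 20]
done. lo=4 hi=4; v=[5, 7, 4, 6, 8, 11, 16, 15, 9, 13, 20]

(4, 4)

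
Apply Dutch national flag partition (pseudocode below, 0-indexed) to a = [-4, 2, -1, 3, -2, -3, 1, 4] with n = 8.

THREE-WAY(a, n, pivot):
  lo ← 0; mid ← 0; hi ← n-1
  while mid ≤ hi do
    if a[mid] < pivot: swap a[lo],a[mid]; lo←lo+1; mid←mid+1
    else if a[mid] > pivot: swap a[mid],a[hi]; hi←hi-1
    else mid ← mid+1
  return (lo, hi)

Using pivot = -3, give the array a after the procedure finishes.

lo=0 mid=0 hi=7
-4<-3: swap(0,0), lo=1 mid=1 ⇒ [-4, 2, -1, 3, -2, -3, 1, 4]
2>-3: swap(1,7), hi=6 ⇒ [-4, 4, -1, 3, -2, -3, 1, 2]
4>-3: swap(1,6), hi=5 ⇒ [-4, 1, -1, 3, -2, -3, 4, 2]
1>-3: swap(1,5), hi=4 ⇒ [-4, -3, -1, 3, -2, 1, 4, 2]
-3=-3: mid=2
-1>-3: swap(2,4), hi=3 ⇒ [-4, -3, -2, 3, -1, 1, 4, 2]
-2>-3: swap(2,3), hi=2 ⇒ [-4, -3, 3, -2, -1, 1, 4, 2]
3>-3: swap(2,2), hi=1 ⇒ [-4, -3, 3, -2, -1, 1, 4, 2]
done. lo=1 hi=1; a=[-4, -3, 3, -2, -1, 1, 4, 2]

[-4, -3, 3, -2, -1, 1, 4, 2]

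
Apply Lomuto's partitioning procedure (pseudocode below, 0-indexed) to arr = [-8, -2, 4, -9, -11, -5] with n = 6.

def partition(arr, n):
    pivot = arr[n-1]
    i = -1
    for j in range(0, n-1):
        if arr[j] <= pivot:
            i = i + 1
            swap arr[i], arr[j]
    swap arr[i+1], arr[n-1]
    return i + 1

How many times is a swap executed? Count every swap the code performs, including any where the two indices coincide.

pivot=-5, i=-1
j=0: -8≤-5, i=0, swap(0,0) ⇒ [-8, -2, 4, -9, -11, -5]
j=1: -2>-5, skip
j=2: 4>-5, skip
j=3: -9≤-5, i=1, swap(1,3) ⇒ [-8, -9, 4, -2, -11, -5]
j=4: -11≤-5, i=2, swap(2,4) ⇒ [-8, -9, -11, -2, 4, -5]
swap(3,5) ⇒ [-8, -9, -11, -5, 4, -2]; return 3

4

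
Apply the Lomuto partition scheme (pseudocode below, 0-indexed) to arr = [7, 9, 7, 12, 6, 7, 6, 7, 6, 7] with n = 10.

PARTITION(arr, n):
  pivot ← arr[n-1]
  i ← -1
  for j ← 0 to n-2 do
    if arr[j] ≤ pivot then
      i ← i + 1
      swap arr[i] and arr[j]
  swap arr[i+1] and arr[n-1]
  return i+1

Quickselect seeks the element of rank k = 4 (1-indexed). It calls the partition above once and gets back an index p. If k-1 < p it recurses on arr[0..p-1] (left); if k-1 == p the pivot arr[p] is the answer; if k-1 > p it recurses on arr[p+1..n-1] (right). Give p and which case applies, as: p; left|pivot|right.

7; left

pivot=7, i=-1
j=0: 7≤7, i=0, swap(0,0) ⇒ [7, 9, 7, 12, 6, 7, 6, 7, 6, 7]
j=1: 9>7, skip
j=2: 7≤7, i=1, swap(1,2) ⇒ [7, 7, 9, 12, 6, 7, 6, 7, 6, 7]
j=3: 12>7, skip
j=4: 6≤7, i=2, swap(2,4) ⇒ [7, 7, 6, 12, 9, 7, 6, 7, 6, 7]
j=5: 7≤7, i=3, swap(3,5) ⇒ [7, 7, 6, 7, 9, 12, 6, 7, 6, 7]
j=6: 6≤7, i=4, swap(4,6) ⇒ [7, 7, 6, 7, 6, 12, 9, 7, 6, 7]
j=7: 7≤7, i=5, swap(5,7) ⇒ [7, 7, 6, 7, 6, 7, 9, 12, 6, 7]
j=8: 6≤7, i=6, swap(6,8) ⇒ [7, 7, 6, 7, 6, 7, 6, 12, 9, 7]
swap(7,9) ⇒ [7, 7, 6, 7, 6, 7, 6, 7, 9, 12]; return 7
p = 7; k-1 = 3 < 7 ⇒ left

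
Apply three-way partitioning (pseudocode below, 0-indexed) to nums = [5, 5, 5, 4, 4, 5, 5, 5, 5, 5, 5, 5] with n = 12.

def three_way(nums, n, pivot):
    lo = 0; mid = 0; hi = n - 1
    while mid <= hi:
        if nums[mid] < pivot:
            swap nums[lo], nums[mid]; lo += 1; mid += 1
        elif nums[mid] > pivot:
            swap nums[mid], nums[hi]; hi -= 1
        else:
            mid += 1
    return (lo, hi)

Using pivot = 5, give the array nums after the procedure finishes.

[4, 4, 5, 5, 5, 5, 5, 5, 5, 5, 5, 5]

pivot = 5; lo=0, mid=0, hi=11
nums[mid]=5=5: mid=1
nums[mid]=5=5: mid=2
nums[mid]=5=5: mid=3
nums[mid]=4<5: swap nums[0],nums[3]; lo=1,mid=4 → [4, 5, 5, 5, 4, 5, 5, 5, 5, 5, 5, 5]
nums[mid]=4<5: swap nums[1],nums[4]; lo=2,mid=5 → [4, 4, 5, 5, 5, 5, 5, 5, 5, 5, 5, 5]
nums[mid]=5=5: mid=6
nums[mid]=5=5: mid=7
nums[mid]=5=5: mid=8
nums[mid]=5=5: mid=9
nums[mid]=5=5: mid=10
nums[mid]=5=5: mid=11
nums[mid]=5=5: mid=12
end: lo=2, hi=11; nums = [4, 4, 5, 5, 5, 5, 5, 5, 5, 5, 5, 5]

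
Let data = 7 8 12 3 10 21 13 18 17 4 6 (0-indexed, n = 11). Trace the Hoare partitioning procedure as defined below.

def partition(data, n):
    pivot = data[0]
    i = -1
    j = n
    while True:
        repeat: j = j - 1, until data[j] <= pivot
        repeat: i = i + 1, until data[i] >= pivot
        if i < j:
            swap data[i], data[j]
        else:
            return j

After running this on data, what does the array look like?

pivot=7
j stops at 10 (6), i stops at 0 (7); swap ⇒ 6 8 12 3 10 21 13 18 17 4 7
j stops at 9 (4), i stops at 1 (8); swap ⇒ 6 4 12 3 10 21 13 18 17 8 7
j stops at 3 (3), i stops at 2 (12); swap ⇒ 6 4 3 12 10 21 13 18 17 8 7
j stops at 2, i stops at 3; i≥j ⇒ return 2. data=6 4 3 12 10 21 13 18 17 8 7

6 4 3 12 10 21 13 18 17 8 7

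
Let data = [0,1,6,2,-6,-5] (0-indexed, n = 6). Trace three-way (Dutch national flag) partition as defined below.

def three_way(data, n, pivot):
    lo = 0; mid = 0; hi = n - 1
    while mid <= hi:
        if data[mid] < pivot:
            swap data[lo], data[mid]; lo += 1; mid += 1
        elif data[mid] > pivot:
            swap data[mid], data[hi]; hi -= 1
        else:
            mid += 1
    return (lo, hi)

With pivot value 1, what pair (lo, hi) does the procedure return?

pivot = 1; lo=0, mid=0, hi=5
data[mid]=0<1: swap data[0],data[0]; lo=1,mid=1 → [0,1,6,2,-6,-5]
data[mid]=1=1: mid=2
data[mid]=6>1: swap data[2],data[5]; hi=4 → [0,1,-5,2,-6,6]
data[mid]=-5<1: swap data[1],data[2]; lo=2,mid=3 → [0,-5,1,2,-6,6]
data[mid]=2>1: swap data[3],data[4]; hi=3 → [0,-5,1,-6,2,6]
data[mid]=-6<1: swap data[2],data[3]; lo=3,mid=4 → [0,-5,-6,1,2,6]
end: lo=3, hi=3; data = [0,-5,-6,1,2,6]

(3, 3)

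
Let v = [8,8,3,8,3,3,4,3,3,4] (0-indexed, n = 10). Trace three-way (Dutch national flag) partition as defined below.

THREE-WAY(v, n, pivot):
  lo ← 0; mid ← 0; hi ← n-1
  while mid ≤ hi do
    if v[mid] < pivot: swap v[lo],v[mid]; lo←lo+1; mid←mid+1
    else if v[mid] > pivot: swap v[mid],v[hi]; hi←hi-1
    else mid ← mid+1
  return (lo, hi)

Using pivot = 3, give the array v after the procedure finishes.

[3,3,3,3,3,4,8,8,4,8]

pivot = 3; lo=0, mid=0, hi=9
v[mid]=8>3: swap v[0],v[9]; hi=8 → [4,8,3,8,3,3,4,3,3,8]
v[mid]=4>3: swap v[0],v[8]; hi=7 → [3,8,3,8,3,3,4,3,4,8]
v[mid]=3=3: mid=1
v[mid]=8>3: swap v[1],v[7]; hi=6 → [3,3,3,8,3,3,4,8,4,8]
v[mid]=3=3: mid=2
v[mid]=3=3: mid=3
v[mid]=8>3: swap v[3],v[6]; hi=5 → [3,3,3,4,3,3,8,8,4,8]
v[mid]=4>3: swap v[3],v[5]; hi=4 → [3,3,3,3,3,4,8,8,4,8]
v[mid]=3=3: mid=4
v[mid]=3=3: mid=5
end: lo=0, hi=4; v = [3,3,3,3,3,4,8,8,4,8]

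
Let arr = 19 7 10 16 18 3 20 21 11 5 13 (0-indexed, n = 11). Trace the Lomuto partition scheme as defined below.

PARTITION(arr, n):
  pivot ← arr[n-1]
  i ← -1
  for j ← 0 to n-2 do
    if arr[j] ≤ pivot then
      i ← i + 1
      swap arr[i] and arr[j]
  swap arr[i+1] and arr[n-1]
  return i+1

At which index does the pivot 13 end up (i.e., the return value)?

5

pivot = arr[10] = 13; i = -1
j=0: arr[0]=19 > 13 → no swap
j=1: arr[1]=7 ≤ 13 → i=0, swap arr[0],arr[1] → 7 19 10 16 18 3 20 21 11 5 13
j=2: arr[2]=10 ≤ 13 → i=1, swap arr[1],arr[2] → 7 10 19 16 18 3 20 21 11 5 13
j=3: arr[3]=16 > 13 → no swap
j=4: arr[4]=18 > 13 → no swap
j=5: arr[5]=3 ≤ 13 → i=2, swap arr[2],arr[5] → 7 10 3 16 18 19 20 21 11 5 13
j=6: arr[6]=20 > 13 → no swap
j=7: arr[7]=21 > 13 → no swap
j=8: arr[8]=11 ≤ 13 → i=3, swap arr[3],arr[8] → 7 10 3 11 18 19 20 21 16 5 13
j=9: arr[9]=5 ≤ 13 → i=4, swap arr[4],arr[9] → 7 10 3 11 5 19 20 21 16 18 13
final swap arr[5],arr[10] → 7 10 3 11 5 13 20 21 16 18 19; return 5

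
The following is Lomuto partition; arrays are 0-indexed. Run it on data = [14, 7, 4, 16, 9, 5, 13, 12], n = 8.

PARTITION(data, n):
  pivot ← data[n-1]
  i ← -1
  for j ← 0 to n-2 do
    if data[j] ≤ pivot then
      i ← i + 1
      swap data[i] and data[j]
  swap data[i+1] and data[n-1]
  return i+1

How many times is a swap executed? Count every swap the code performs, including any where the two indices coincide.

5

pivot = data[7] = 12; i = -1
j=0: data[0]=14 > 12 → no swap
j=1: data[1]=7 ≤ 12 → i=0, swap data[0],data[1] → [7, 14, 4, 16, 9, 5, 13, 12]
j=2: data[2]=4 ≤ 12 → i=1, swap data[1],data[2] → [7, 4, 14, 16, 9, 5, 13, 12]
j=3: data[3]=16 > 12 → no swap
j=4: data[4]=9 ≤ 12 → i=2, swap data[2],data[4] → [7, 4, 9, 16, 14, 5, 13, 12]
j=5: data[5]=5 ≤ 12 → i=3, swap data[3],data[5] → [7, 4, 9, 5, 14, 16, 13, 12]
j=6: data[6]=13 > 12 → no swap
final swap data[4],data[7] → [7, 4, 9, 5, 12, 16, 13, 14]; return 4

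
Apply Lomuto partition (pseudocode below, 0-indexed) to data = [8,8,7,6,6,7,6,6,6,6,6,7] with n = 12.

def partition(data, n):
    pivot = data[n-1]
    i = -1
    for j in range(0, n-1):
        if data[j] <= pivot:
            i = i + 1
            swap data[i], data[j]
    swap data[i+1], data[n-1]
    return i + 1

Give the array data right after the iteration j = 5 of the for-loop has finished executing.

pivot=7, i=-1
j=0: 8>7, skip
j=1: 8>7, skip
j=2: 7≤7, i=0, swap(0,2) ⇒ [7,8,8,6,6,7,6,6,6,6,6,7]
j=3: 6≤7, i=1, swap(1,3) ⇒ [7,6,8,8,6,7,6,6,6,6,6,7]
j=4: 6≤7, i=2, swap(2,4) ⇒ [7,6,6,8,8,7,6,6,6,6,6,7]
j=5: 7≤7, i=3, swap(3,5) ⇒ [7,6,6,7,8,8,6,6,6,6,6,7]
(after j=5) data = [7,6,6,7,8,8,6,6,6,6,6,7]

[7,6,6,7,8,8,6,6,6,6,6,7]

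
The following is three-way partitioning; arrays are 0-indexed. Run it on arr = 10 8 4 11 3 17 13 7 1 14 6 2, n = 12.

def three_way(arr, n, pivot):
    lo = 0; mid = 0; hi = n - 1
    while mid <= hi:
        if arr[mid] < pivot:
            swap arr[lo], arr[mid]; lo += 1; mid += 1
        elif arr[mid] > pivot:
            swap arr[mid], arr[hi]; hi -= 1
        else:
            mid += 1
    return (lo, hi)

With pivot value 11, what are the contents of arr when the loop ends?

lo=0 mid=0 hi=11
10<11: swap(0,0), lo=1 mid=1 ⇒ 10 8 4 11 3 17 13 7 1 14 6 2
8<11: swap(1,1), lo=2 mid=2 ⇒ 10 8 4 11 3 17 13 7 1 14 6 2
4<11: swap(2,2), lo=3 mid=3 ⇒ 10 8 4 11 3 17 13 7 1 14 6 2
11=11: mid=4
3<11: swap(3,4), lo=4 mid=5 ⇒ 10 8 4 3 11 17 13 7 1 14 6 2
17>11: swap(5,11), hi=10 ⇒ 10 8 4 3 11 2 13 7 1 14 6 17
2<11: swap(4,5), lo=5 mid=6 ⇒ 10 8 4 3 2 11 13 7 1 14 6 17
13>11: swap(6,10), hi=9 ⇒ 10 8 4 3 2 11 6 7 1 14 13 17
6<11: swap(5,6), lo=6 mid=7 ⇒ 10 8 4 3 2 6 11 7 1 14 13 17
7<11: swap(6,7), lo=7 mid=8 ⇒ 10 8 4 3 2 6 7 11 1 14 13 17
1<11: swap(7,8), lo=8 mid=9 ⇒ 10 8 4 3 2 6 7 1 11 14 13 17
14>11: swap(9,9), hi=8 ⇒ 10 8 4 3 2 6 7 1 11 14 13 17
done. lo=8 hi=8; arr=10 8 4 3 2 6 7 1 11 14 13 17

10 8 4 3 2 6 7 1 11 14 13 17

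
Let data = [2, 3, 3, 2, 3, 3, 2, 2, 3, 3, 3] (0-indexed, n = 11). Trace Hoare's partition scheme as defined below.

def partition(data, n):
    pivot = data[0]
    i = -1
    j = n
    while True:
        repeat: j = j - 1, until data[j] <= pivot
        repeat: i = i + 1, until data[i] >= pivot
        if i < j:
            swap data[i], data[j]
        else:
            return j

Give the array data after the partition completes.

pivot=2
j stops at 7 (2), i stops at 0 (2); swap ⇒ [2, 3, 3, 2, 3, 3, 2, 2, 3, 3, 3]
j stops at 6 (2), i stops at 1 (3); swap ⇒ [2, 2, 3, 2, 3, 3, 3, 2, 3, 3, 3]
j stops at 3 (2), i stops at 2 (3); swap ⇒ [2, 2, 2, 3, 3, 3, 3, 2, 3, 3, 3]
j stops at 2, i stops at 3; i≥j ⇒ return 2. data=[2, 2, 2, 3, 3, 3, 3, 2, 3, 3, 3]

[2, 2, 2, 3, 3, 3, 3, 2, 3, 3, 3]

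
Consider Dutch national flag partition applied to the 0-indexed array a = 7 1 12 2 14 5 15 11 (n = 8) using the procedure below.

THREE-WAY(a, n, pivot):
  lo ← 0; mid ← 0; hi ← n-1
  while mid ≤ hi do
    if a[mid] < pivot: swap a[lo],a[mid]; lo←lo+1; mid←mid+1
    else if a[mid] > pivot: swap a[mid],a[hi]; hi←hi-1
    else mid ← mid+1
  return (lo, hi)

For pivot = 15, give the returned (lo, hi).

lo=0 mid=0 hi=7
7<15: swap(0,0), lo=1 mid=1 ⇒ 7 1 12 2 14 5 15 11
1<15: swap(1,1), lo=2 mid=2 ⇒ 7 1 12 2 14 5 15 11
12<15: swap(2,2), lo=3 mid=3 ⇒ 7 1 12 2 14 5 15 11
2<15: swap(3,3), lo=4 mid=4 ⇒ 7 1 12 2 14 5 15 11
14<15: swap(4,4), lo=5 mid=5 ⇒ 7 1 12 2 14 5 15 11
5<15: swap(5,5), lo=6 mid=6 ⇒ 7 1 12 2 14 5 15 11
15=15: mid=7
11<15: swap(6,7), lo=7 mid=8 ⇒ 7 1 12 2 14 5 11 15
done. lo=7 hi=7; a=7 1 12 2 14 5 11 15

(7, 7)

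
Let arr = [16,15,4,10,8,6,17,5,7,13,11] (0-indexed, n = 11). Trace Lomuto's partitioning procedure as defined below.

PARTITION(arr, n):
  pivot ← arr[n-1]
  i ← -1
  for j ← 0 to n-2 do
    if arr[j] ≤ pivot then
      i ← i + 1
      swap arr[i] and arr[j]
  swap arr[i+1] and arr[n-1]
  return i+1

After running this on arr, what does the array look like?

[4,10,8,6,5,7,11,16,15,13,17]

pivot = arr[10] = 11; i = -1
j=0: arr[0]=16 > 11 → no swap
j=1: arr[1]=15 > 11 → no swap
j=2: arr[2]=4 ≤ 11 → i=0, swap arr[0],arr[2] → [4,15,16,10,8,6,17,5,7,13,11]
j=3: arr[3]=10 ≤ 11 → i=1, swap arr[1],arr[3] → [4,10,16,15,8,6,17,5,7,13,11]
j=4: arr[4]=8 ≤ 11 → i=2, swap arr[2],arr[4] → [4,10,8,15,16,6,17,5,7,13,11]
j=5: arr[5]=6 ≤ 11 → i=3, swap arr[3],arr[5] → [4,10,8,6,16,15,17,5,7,13,11]
j=6: arr[6]=17 > 11 → no swap
j=7: arr[7]=5 ≤ 11 → i=4, swap arr[4],arr[7] → [4,10,8,6,5,15,17,16,7,13,11]
j=8: arr[8]=7 ≤ 11 → i=5, swap arr[5],arr[8] → [4,10,8,6,5,7,17,16,15,13,11]
j=9: arr[9]=13 > 11 → no swap
final swap arr[6],arr[10] → [4,10,8,6,5,7,11,16,15,13,17]; return 6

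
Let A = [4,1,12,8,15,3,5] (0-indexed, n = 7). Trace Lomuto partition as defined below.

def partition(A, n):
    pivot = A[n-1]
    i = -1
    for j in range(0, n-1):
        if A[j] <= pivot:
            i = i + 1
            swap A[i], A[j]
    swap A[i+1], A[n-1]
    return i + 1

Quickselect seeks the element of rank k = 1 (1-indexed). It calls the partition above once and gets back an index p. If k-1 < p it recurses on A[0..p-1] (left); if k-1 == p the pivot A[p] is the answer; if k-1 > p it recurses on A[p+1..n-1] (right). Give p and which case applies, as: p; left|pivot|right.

3; left

pivot = A[6] = 5; i = -1
j=0: A[0]=4 ≤ 5 → i=0, swap A[0],A[0] (no change) → [4,1,12,8,15,3,5]
j=1: A[1]=1 ≤ 5 → i=1, swap A[1],A[1] (no change) → [4,1,12,8,15,3,5]
j=2: A[2]=12 > 5 → no swap
j=3: A[3]=8 > 5 → no swap
j=4: A[4]=15 > 5 → no swap
j=5: A[5]=3 ≤ 5 → i=2, swap A[2],A[5] → [4,1,3,8,15,12,5]
final swap A[3],A[6] → [4,1,3,5,15,12,8]; return 3
p = 3; k-1 = 0 < 3 ⇒ left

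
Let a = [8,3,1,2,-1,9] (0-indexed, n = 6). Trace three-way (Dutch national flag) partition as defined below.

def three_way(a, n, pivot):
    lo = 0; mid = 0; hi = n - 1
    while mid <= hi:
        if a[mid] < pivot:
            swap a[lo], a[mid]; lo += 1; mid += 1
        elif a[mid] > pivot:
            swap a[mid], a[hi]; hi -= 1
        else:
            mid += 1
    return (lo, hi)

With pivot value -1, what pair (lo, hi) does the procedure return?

(0, 0)

lo=0 mid=0 hi=5
8>-1: swap(0,5), hi=4 ⇒ [9,3,1,2,-1,8]
9>-1: swap(0,4), hi=3 ⇒ [-1,3,1,2,9,8]
-1=-1: mid=1
3>-1: swap(1,3), hi=2 ⇒ [-1,2,1,3,9,8]
2>-1: swap(1,2), hi=1 ⇒ [-1,1,2,3,9,8]
1>-1: swap(1,1), hi=0 ⇒ [-1,1,2,3,9,8]
done. lo=0 hi=0; a=[-1,1,2,3,9,8]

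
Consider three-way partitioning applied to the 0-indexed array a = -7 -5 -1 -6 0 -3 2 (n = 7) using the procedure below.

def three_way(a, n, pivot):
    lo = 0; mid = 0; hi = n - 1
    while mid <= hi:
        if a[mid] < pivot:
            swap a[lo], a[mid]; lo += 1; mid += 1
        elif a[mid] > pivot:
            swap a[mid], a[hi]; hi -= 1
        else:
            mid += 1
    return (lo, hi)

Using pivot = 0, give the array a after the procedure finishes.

-7 -5 -1 -6 -3 0 2

pivot = 0; lo=0, mid=0, hi=6
a[mid]=-7<0: swap a[0],a[0]; lo=1,mid=1 → -7 -5 -1 -6 0 -3 2
a[mid]=-5<0: swap a[1],a[1]; lo=2,mid=2 → -7 -5 -1 -6 0 -3 2
a[mid]=-1<0: swap a[2],a[2]; lo=3,mid=3 → -7 -5 -1 -6 0 -3 2
a[mid]=-6<0: swap a[3],a[3]; lo=4,mid=4 → -7 -5 -1 -6 0 -3 2
a[mid]=0=0: mid=5
a[mid]=-3<0: swap a[4],a[5]; lo=5,mid=6 → -7 -5 -1 -6 -3 0 2
a[mid]=2>0: swap a[6],a[6]; hi=5 → -7 -5 -1 -6 -3 0 2
end: lo=5, hi=5; a = -7 -5 -1 -6 -3 0 2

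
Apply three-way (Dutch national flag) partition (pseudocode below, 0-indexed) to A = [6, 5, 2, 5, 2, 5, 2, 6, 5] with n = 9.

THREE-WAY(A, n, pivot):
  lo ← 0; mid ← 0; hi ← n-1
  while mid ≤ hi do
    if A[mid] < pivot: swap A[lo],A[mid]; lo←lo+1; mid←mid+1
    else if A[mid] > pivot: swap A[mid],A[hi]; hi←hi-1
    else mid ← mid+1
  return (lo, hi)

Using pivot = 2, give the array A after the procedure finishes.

[2, 2, 2, 5, 5, 5, 6, 5, 6]

pivot = 2; lo=0, mid=0, hi=8
A[mid]=6>2: swap A[0],A[8]; hi=7 → [5, 5, 2, 5, 2, 5, 2, 6, 6]
A[mid]=5>2: swap A[0],A[7]; hi=6 → [6, 5, 2, 5, 2, 5, 2, 5, 6]
A[mid]=6>2: swap A[0],A[6]; hi=5 → [2, 5, 2, 5, 2, 5, 6, 5, 6]
A[mid]=2=2: mid=1
A[mid]=5>2: swap A[1],A[5]; hi=4 → [2, 5, 2, 5, 2, 5, 6, 5, 6]
A[mid]=5>2: swap A[1],A[4]; hi=3 → [2, 2, 2, 5, 5, 5, 6, 5, 6]
A[mid]=2=2: mid=2
A[mid]=2=2: mid=3
A[mid]=5>2: swap A[3],A[3]; hi=2 → [2, 2, 2, 5, 5, 5, 6, 5, 6]
end: lo=0, hi=2; A = [2, 2, 2, 5, 5, 5, 6, 5, 6]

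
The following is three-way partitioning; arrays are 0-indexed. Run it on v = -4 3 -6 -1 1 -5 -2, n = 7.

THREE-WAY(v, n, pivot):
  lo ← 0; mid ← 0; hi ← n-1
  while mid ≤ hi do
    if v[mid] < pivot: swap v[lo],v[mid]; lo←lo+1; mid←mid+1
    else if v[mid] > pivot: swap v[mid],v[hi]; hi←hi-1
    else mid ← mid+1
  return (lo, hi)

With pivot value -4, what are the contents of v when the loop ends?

-5 -6 -4 1 -1 -2 3

pivot = -4; lo=0, mid=0, hi=6
v[mid]=-4=-4: mid=1
v[mid]=3>-4: swap v[1],v[6]; hi=5 → -4 -2 -6 -1 1 -5 3
v[mid]=-2>-4: swap v[1],v[5]; hi=4 → -4 -5 -6 -1 1 -2 3
v[mid]=-5<-4: swap v[0],v[1]; lo=1,mid=2 → -5 -4 -6 -1 1 -2 3
v[mid]=-6<-4: swap v[1],v[2]; lo=2,mid=3 → -5 -6 -4 -1 1 -2 3
v[mid]=-1>-4: swap v[3],v[4]; hi=3 → -5 -6 -4 1 -1 -2 3
v[mid]=1>-4: swap v[3],v[3]; hi=2 → -5 -6 -4 1 -1 -2 3
end: lo=2, hi=2; v = -5 -6 -4 1 -1 -2 3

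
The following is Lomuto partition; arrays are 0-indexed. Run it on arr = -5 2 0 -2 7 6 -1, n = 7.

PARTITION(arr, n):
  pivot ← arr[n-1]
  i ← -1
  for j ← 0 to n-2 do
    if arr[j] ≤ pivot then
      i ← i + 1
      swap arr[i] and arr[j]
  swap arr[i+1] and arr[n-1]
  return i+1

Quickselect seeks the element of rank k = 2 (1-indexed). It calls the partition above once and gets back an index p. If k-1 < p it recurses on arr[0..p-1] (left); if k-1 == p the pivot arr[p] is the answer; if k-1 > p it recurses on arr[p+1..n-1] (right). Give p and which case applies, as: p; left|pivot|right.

2; left

pivot=-1, i=-1
j=0: -5≤-1, i=0, swap(0,0) ⇒ -5 2 0 -2 7 6 -1
j=1: 2>-1, skip
j=2: 0>-1, skip
j=3: -2≤-1, i=1, swap(1,3) ⇒ -5 -2 0 2 7 6 -1
j=4: 7>-1, skip
j=5: 6>-1, skip
swap(2,6) ⇒ -5 -2 -1 2 7 6 0; return 2
p = 2; k-1 = 1 < 2 ⇒ left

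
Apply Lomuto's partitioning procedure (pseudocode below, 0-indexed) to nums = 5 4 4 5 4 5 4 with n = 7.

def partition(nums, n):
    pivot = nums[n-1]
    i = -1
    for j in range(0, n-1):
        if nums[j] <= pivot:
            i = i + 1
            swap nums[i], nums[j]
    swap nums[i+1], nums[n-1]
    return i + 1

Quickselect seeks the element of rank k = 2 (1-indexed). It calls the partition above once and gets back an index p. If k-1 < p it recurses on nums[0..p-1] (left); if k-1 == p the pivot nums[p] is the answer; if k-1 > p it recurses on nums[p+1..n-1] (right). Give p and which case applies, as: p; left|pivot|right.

pivot=4, i=-1
j=0: 5>4, skip
j=1: 4≤4, i=0, swap(0,1) ⇒ 4 5 4 5 4 5 4
j=2: 4≤4, i=1, swap(1,2) ⇒ 4 4 5 5 4 5 4
j=3: 5>4, skip
j=4: 4≤4, i=2, swap(2,4) ⇒ 4 4 4 5 5 5 4
j=5: 5>4, skip
swap(3,6) ⇒ 4 4 4 4 5 5 5; return 3
p = 3; k-1 = 1 < 3 ⇒ left

3; left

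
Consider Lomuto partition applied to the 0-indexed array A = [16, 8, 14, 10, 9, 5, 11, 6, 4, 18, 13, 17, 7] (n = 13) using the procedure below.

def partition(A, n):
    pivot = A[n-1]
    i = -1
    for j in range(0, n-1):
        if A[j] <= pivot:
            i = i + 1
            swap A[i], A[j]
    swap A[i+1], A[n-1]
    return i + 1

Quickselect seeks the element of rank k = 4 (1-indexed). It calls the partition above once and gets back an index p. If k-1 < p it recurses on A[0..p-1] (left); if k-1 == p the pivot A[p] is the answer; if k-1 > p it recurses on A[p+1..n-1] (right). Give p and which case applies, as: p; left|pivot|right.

pivot=7, i=-1
j=0: 16>7, skip
j=1: 8>7, skip
j=2: 14>7, skip
j=3: 10>7, skip
j=4: 9>7, skip
j=5: 5≤7, i=0, swap(0,5) ⇒ [5, 8, 14, 10, 9, 16, 11, 6, 4, 18, 13, 17, 7]
j=6: 11>7, skip
j=7: 6≤7, i=1, swap(1,7) ⇒ [5, 6, 14, 10, 9, 16, 11, 8, 4, 18, 13, 17, 7]
j=8: 4≤7, i=2, swap(2,8) ⇒ [5, 6, 4, 10, 9, 16, 11, 8, 14, 18, 13, 17, 7]
j=9: 18>7, skip
j=10: 13>7, skip
j=11: 17>7, skip
swap(3,12) ⇒ [5, 6, 4, 7, 9, 16, 11, 8, 14, 18, 13, 17, 10]; return 3
p = 3; k-1 = 3 == 3 ⇒ pivot

3; pivot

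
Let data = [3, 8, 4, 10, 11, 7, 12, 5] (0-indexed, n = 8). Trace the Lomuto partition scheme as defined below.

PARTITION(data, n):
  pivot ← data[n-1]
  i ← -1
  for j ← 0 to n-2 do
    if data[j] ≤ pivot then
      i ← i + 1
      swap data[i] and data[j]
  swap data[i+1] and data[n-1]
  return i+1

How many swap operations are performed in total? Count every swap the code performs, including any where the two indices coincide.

pivot=5, i=-1
j=0: 3≤5, i=0, swap(0,0) ⇒ [3, 8, 4, 10, 11, 7, 12, 5]
j=1: 8>5, skip
j=2: 4≤5, i=1, swap(1,2) ⇒ [3, 4, 8, 10, 11, 7, 12, 5]
j=3: 10>5, skip
j=4: 11>5, skip
j=5: 7>5, skip
j=6: 12>5, skip
swap(2,7) ⇒ [3, 4, 5, 10, 11, 7, 12, 8]; return 2

3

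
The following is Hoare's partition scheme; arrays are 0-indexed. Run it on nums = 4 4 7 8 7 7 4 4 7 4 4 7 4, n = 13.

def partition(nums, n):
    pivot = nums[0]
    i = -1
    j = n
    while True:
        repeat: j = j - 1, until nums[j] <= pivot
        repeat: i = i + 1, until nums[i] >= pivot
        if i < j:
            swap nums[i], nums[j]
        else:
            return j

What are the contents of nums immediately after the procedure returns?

4 4 4 4 4 7 7 8 7 7 4 7 4

pivot=4
j stops at 12 (4), i stops at 0 (4); swap ⇒ 4 4 7 8 7 7 4 4 7 4 4 7 4
j stops at 10 (4), i stops at 1 (4); swap ⇒ 4 4 7 8 7 7 4 4 7 4 4 7 4
j stops at 9 (4), i stops at 2 (7); swap ⇒ 4 4 4 8 7 7 4 4 7 7 4 7 4
j stops at 7 (4), i stops at 3 (8); swap ⇒ 4 4 4 4 7 7 4 8 7 7 4 7 4
j stops at 6 (4), i stops at 4 (7); swap ⇒ 4 4 4 4 4 7 7 8 7 7 4 7 4
j stops at 4, i stops at 5; i≥j ⇒ return 4. nums=4 4 4 4 4 7 7 8 7 7 4 7 4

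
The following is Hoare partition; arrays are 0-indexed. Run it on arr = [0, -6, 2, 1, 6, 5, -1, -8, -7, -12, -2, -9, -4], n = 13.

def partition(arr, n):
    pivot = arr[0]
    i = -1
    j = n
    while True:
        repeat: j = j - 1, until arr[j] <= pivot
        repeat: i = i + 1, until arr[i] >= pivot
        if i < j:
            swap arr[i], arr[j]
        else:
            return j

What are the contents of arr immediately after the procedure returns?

[-4, -6, -9, -2, -12, -7, -1, -8, 5, 6, 1, 2, 0]

pivot = arr[0] = 0; i = -1, j = 13
j→12 (arr[12]=-4≤0), i→0 (arr[0]=0≥0); i<j, swap → [-4, -6, 2, 1, 6, 5, -1, -8, -7, -12, -2, -9, 0]
j→11 (arr[11]=-9≤0), i→2 (arr[2]=2≥0); i<j, swap → [-4, -6, -9, 1, 6, 5, -1, -8, -7, -12, -2, 2, 0]
j→10 (arr[10]=-2≤0), i→3 (arr[3]=1≥0); i<j, swap → [-4, -6, -9, -2, 6, 5, -1, -8, -7, -12, 1, 2, 0]
j→9 (arr[9]=-12≤0), i→4 (arr[4]=6≥0); i<j, swap → [-4, -6, -9, -2, -12, 5, -1, -8, -7, 6, 1, 2, 0]
j→8 (arr[8]=-7≤0), i→5 (arr[5]=5≥0); i<j, swap → [-4, -6, -9, -2, -12, -7, -1, -8, 5, 6, 1, 2, 0]
j→7, i→8; i≥j, return j=7. arr = [-4, -6, -9, -2, -12, -7, -1, -8, 5, 6, 1, 2, 0]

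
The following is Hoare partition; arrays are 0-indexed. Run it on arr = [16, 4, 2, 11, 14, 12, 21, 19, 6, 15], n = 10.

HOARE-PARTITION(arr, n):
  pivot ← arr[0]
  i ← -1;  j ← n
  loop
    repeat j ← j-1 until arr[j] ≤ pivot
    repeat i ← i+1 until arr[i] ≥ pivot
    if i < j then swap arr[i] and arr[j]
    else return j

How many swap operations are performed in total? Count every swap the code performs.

pivot = arr[0] = 16; i = -1, j = 10
j→9 (arr[9]=15≤16), i→0 (arr[0]=16≥16); i<j, swap → [15, 4, 2, 11, 14, 12, 21, 19, 6, 16]
j→8 (arr[8]=6≤16), i→6 (arr[6]=21≥16); i<j, swap → [15, 4, 2, 11, 14, 12, 6, 19, 21, 16]
j→6, i→7; i≥j, return j=6. arr = [15, 4, 2, 11, 14, 12, 6, 19, 21, 16]

2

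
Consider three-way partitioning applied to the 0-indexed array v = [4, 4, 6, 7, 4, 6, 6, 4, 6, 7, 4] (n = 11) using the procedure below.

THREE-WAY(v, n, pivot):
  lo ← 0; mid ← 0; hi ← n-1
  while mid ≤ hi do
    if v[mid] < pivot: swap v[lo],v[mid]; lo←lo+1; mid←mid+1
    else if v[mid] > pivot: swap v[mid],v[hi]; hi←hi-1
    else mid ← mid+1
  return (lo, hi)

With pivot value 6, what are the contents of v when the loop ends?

[4, 4, 4, 4, 4, 6, 6, 6, 6, 7, 7]

pivot = 6; lo=0, mid=0, hi=10
v[mid]=4<6: swap v[0],v[0]; lo=1,mid=1 → [4, 4, 6, 7, 4, 6, 6, 4, 6, 7, 4]
v[mid]=4<6: swap v[1],v[1]; lo=2,mid=2 → [4, 4, 6, 7, 4, 6, 6, 4, 6, 7, 4]
v[mid]=6=6: mid=3
v[mid]=7>6: swap v[3],v[10]; hi=9 → [4, 4, 6, 4, 4, 6, 6, 4, 6, 7, 7]
v[mid]=4<6: swap v[2],v[3]; lo=3,mid=4 → [4, 4, 4, 6, 4, 6, 6, 4, 6, 7, 7]
v[mid]=4<6: swap v[3],v[4]; lo=4,mid=5 → [4, 4, 4, 4, 6, 6, 6, 4, 6, 7, 7]
v[mid]=6=6: mid=6
v[mid]=6=6: mid=7
v[mid]=4<6: swap v[4],v[7]; lo=5,mid=8 → [4, 4, 4, 4, 4, 6, 6, 6, 6, 7, 7]
v[mid]=6=6: mid=9
v[mid]=7>6: swap v[9],v[9]; hi=8 → [4, 4, 4, 4, 4, 6, 6, 6, 6, 7, 7]
end: lo=5, hi=8; v = [4, 4, 4, 4, 4, 6, 6, 6, 6, 7, 7]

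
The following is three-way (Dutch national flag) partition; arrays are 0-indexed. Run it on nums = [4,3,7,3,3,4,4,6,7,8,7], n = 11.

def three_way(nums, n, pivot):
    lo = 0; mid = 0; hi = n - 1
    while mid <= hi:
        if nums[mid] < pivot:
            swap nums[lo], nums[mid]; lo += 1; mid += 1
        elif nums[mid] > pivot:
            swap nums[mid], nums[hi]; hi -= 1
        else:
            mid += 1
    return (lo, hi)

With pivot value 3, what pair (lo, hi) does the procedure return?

(0, 2)

pivot = 3; lo=0, mid=0, hi=10
nums[mid]=4>3: swap nums[0],nums[10]; hi=9 → [7,3,7,3,3,4,4,6,7,8,4]
nums[mid]=7>3: swap nums[0],nums[9]; hi=8 → [8,3,7,3,3,4,4,6,7,7,4]
nums[mid]=8>3: swap nums[0],nums[8]; hi=7 → [7,3,7,3,3,4,4,6,8,7,4]
nums[mid]=7>3: swap nums[0],nums[7]; hi=6 → [6,3,7,3,3,4,4,7,8,7,4]
nums[mid]=6>3: swap nums[0],nums[6]; hi=5 → [4,3,7,3,3,4,6,7,8,7,4]
nums[mid]=4>3: swap nums[0],nums[5]; hi=4 → [4,3,7,3,3,4,6,7,8,7,4]
nums[mid]=4>3: swap nums[0],nums[4]; hi=3 → [3,3,7,3,4,4,6,7,8,7,4]
nums[mid]=3=3: mid=1
nums[mid]=3=3: mid=2
nums[mid]=7>3: swap nums[2],nums[3]; hi=2 → [3,3,3,7,4,4,6,7,8,7,4]
nums[mid]=3=3: mid=3
end: lo=0, hi=2; nums = [3,3,3,7,4,4,6,7,8,7,4]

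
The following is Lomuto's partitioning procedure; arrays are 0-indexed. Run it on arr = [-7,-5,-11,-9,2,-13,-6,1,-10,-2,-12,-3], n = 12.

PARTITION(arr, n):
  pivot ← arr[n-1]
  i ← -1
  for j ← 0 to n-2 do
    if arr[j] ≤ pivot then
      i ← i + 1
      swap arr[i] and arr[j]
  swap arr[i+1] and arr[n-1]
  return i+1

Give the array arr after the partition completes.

pivot = arr[11] = -3; i = -1
j=0: arr[0]=-7 ≤ -3 → i=0, swap arr[0],arr[0] (no change) → [-7,-5,-11,-9,2,-13,-6,1,-10,-2,-12,-3]
j=1: arr[1]=-5 ≤ -3 → i=1, swap arr[1],arr[1] (no change) → [-7,-5,-11,-9,2,-13,-6,1,-10,-2,-12,-3]
j=2: arr[2]=-11 ≤ -3 → i=2, swap arr[2],arr[2] (no change) → [-7,-5,-11,-9,2,-13,-6,1,-10,-2,-12,-3]
j=3: arr[3]=-9 ≤ -3 → i=3, swap arr[3],arr[3] (no change) → [-7,-5,-11,-9,2,-13,-6,1,-10,-2,-12,-3]
j=4: arr[4]=2 > -3 → no swap
j=5: arr[5]=-13 ≤ -3 → i=4, swap arr[4],arr[5] → [-7,-5,-11,-9,-13,2,-6,1,-10,-2,-12,-3]
j=6: arr[6]=-6 ≤ -3 → i=5, swap arr[5],arr[6] → [-7,-5,-11,-9,-13,-6,2,1,-10,-2,-12,-3]
j=7: arr[7]=1 > -3 → no swap
j=8: arr[8]=-10 ≤ -3 → i=6, swap arr[6],arr[8] → [-7,-5,-11,-9,-13,-6,-10,1,2,-2,-12,-3]
j=9: arr[9]=-2 > -3 → no swap
j=10: arr[10]=-12 ≤ -3 → i=7, swap arr[7],arr[10] → [-7,-5,-11,-9,-13,-6,-10,-12,2,-2,1,-3]
final swap arr[8],arr[11] → [-7,-5,-11,-9,-13,-6,-10,-12,-3,-2,1,2]; return 8

[-7,-5,-11,-9,-13,-6,-10,-12,-3,-2,1,2]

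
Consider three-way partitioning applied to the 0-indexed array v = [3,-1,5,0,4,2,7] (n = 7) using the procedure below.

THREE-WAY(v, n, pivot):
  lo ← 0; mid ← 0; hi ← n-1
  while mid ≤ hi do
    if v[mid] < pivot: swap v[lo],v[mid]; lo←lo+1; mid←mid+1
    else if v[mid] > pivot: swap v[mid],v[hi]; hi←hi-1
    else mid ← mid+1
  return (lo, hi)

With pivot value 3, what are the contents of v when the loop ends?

[-1,2,0,3,4,7,5]

lo=0 mid=0 hi=6
3=3: mid=1
-1<3: swap(0,1), lo=1 mid=2 ⇒ [-1,3,5,0,4,2,7]
5>3: swap(2,6), hi=5 ⇒ [-1,3,7,0,4,2,5]
7>3: swap(2,5), hi=4 ⇒ [-1,3,2,0,4,7,5]
2<3: swap(1,2), lo=2 mid=3 ⇒ [-1,2,3,0,4,7,5]
0<3: swap(2,3), lo=3 mid=4 ⇒ [-1,2,0,3,4,7,5]
4>3: swap(4,4), hi=3 ⇒ [-1,2,0,3,4,7,5]
done. lo=3 hi=3; v=[-1,2,0,3,4,7,5]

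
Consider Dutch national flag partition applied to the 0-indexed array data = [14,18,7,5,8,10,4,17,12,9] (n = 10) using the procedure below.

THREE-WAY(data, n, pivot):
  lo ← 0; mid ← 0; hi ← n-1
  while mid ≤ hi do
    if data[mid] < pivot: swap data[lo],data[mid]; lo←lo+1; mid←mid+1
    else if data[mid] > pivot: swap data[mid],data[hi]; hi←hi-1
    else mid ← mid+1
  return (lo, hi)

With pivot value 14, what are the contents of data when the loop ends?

[9,7,5,8,10,4,12,14,17,18]

pivot = 14; lo=0, mid=0, hi=9
data[mid]=14=14: mid=1
data[mid]=18>14: swap data[1],data[9]; hi=8 → [14,9,7,5,8,10,4,17,12,18]
data[mid]=9<14: swap data[0],data[1]; lo=1,mid=2 → [9,14,7,5,8,10,4,17,12,18]
data[mid]=7<14: swap data[1],data[2]; lo=2,mid=3 → [9,7,14,5,8,10,4,17,12,18]
data[mid]=5<14: swap data[2],data[3]; lo=3,mid=4 → [9,7,5,14,8,10,4,17,12,18]
data[mid]=8<14: swap data[3],data[4]; lo=4,mid=5 → [9,7,5,8,14,10,4,17,12,18]
data[mid]=10<14: swap data[4],data[5]; lo=5,mid=6 → [9,7,5,8,10,14,4,17,12,18]
data[mid]=4<14: swap data[5],data[6]; lo=6,mid=7 → [9,7,5,8,10,4,14,17,12,18]
data[mid]=17>14: swap data[7],data[8]; hi=7 → [9,7,5,8,10,4,14,12,17,18]
data[mid]=12<14: swap data[6],data[7]; lo=7,mid=8 → [9,7,5,8,10,4,12,14,17,18]
end: lo=7, hi=7; data = [9,7,5,8,10,4,12,14,17,18]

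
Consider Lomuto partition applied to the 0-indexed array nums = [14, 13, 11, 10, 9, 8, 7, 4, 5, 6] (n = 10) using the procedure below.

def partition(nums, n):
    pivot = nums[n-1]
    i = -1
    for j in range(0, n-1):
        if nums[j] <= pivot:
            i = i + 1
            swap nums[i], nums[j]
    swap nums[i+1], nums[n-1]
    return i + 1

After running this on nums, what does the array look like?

pivot = nums[9] = 6; i = -1
j=0: nums[0]=14 > 6 → no swap
j=1: nums[1]=13 > 6 → no swap
j=2: nums[2]=11 > 6 → no swap
j=3: nums[3]=10 > 6 → no swap
j=4: nums[4]=9 > 6 → no swap
j=5: nums[5]=8 > 6 → no swap
j=6: nums[6]=7 > 6 → no swap
j=7: nums[7]=4 ≤ 6 → i=0, swap nums[0],nums[7] → [4, 13, 11, 10, 9, 8, 7, 14, 5, 6]
j=8: nums[8]=5 ≤ 6 → i=1, swap nums[1],nums[8] → [4, 5, 11, 10, 9, 8, 7, 14, 13, 6]
final swap nums[2],nums[9] → [4, 5, 6, 10, 9, 8, 7, 14, 13, 11]; return 2

[4, 5, 6, 10, 9, 8, 7, 14, 13, 11]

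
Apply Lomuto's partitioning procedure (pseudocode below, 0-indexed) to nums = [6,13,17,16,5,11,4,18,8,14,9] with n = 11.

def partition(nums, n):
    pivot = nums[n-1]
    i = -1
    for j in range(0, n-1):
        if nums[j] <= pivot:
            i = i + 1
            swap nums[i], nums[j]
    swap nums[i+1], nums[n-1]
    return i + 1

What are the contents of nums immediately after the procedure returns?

pivot = nums[10] = 9; i = -1
j=0: nums[0]=6 ≤ 9 → i=0, swap nums[0],nums[0] (no change) → [6,13,17,16,5,11,4,18,8,14,9]
j=1: nums[1]=13 > 9 → no swap
j=2: nums[2]=17 > 9 → no swap
j=3: nums[3]=16 > 9 → no swap
j=4: nums[4]=5 ≤ 9 → i=1, swap nums[1],nums[4] → [6,5,17,16,13,11,4,18,8,14,9]
j=5: nums[5]=11 > 9 → no swap
j=6: nums[6]=4 ≤ 9 → i=2, swap nums[2],nums[6] → [6,5,4,16,13,11,17,18,8,14,9]
j=7: nums[7]=18 > 9 → no swap
j=8: nums[8]=8 ≤ 9 → i=3, swap nums[3],nums[8] → [6,5,4,8,13,11,17,18,16,14,9]
j=9: nums[9]=14 > 9 → no swap
final swap nums[4],nums[10] → [6,5,4,8,9,11,17,18,16,14,13]; return 4

[6,5,4,8,9,11,17,18,16,14,13]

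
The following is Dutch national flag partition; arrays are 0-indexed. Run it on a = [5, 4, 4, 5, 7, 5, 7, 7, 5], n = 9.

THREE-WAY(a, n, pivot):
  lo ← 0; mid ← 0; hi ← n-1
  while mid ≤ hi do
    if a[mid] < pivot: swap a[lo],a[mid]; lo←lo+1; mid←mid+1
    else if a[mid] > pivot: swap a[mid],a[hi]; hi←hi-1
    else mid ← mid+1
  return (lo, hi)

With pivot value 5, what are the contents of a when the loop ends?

[4, 4, 5, 5, 5, 5, 7, 7, 7]

lo=0 mid=0 hi=8
5=5: mid=1
4<5: swap(0,1), lo=1 mid=2 ⇒ [4, 5, 4, 5, 7, 5, 7, 7, 5]
4<5: swap(1,2), lo=2 mid=3 ⇒ [4, 4, 5, 5, 7, 5, 7, 7, 5]
5=5: mid=4
7>5: swap(4,8), hi=7 ⇒ [4, 4, 5, 5, 5, 5, 7, 7, 7]
5=5: mid=5
5=5: mid=6
7>5: swap(6,7), hi=6 ⇒ [4, 4, 5, 5, 5, 5, 7, 7, 7]
7>5: swap(6,6), hi=5 ⇒ [4, 4, 5, 5, 5, 5, 7, 7, 7]
done. lo=2 hi=5; a=[4, 4, 5, 5, 5, 5, 7, 7, 7]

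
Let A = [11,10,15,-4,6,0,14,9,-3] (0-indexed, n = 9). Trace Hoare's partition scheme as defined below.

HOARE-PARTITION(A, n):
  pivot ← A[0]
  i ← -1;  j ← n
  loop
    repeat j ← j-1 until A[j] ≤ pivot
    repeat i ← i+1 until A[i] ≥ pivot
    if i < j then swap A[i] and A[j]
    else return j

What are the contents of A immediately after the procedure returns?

[-3,10,9,-4,6,0,14,15,11]

pivot=11
j stops at 8 (-3), i stops at 0 (11); swap ⇒ [-3,10,15,-4,6,0,14,9,11]
j stops at 7 (9), i stops at 2 (15); swap ⇒ [-3,10,9,-4,6,0,14,15,11]
j stops at 5, i stops at 6; i≥j ⇒ return 5. A=[-3,10,9,-4,6,0,14,15,11]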